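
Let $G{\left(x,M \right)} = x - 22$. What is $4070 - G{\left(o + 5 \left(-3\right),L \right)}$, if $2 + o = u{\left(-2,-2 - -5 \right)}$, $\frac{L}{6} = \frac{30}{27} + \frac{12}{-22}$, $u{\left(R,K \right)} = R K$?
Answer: $4115$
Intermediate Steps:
$u{\left(R,K \right)} = K R$
$L = \frac{112}{33}$ ($L = 6 \left(\frac{30}{27} + \frac{12}{-22}\right) = 6 \left(30 \cdot \frac{1}{27} + 12 \left(- \frac{1}{22}\right)\right) = 6 \left(\frac{10}{9} - \frac{6}{11}\right) = 6 \cdot \frac{56}{99} = \frac{112}{33} \approx 3.3939$)
$o = -8$ ($o = -2 + \left(-2 - -5\right) \left(-2\right) = -2 + \left(-2 + 5\right) \left(-2\right) = -2 + 3 \left(-2\right) = -2 - 6 = -8$)
$G{\left(x,M \right)} = -22 + x$ ($G{\left(x,M \right)} = x - 22 = -22 + x$)
$4070 - G{\left(o + 5 \left(-3\right),L \right)} = 4070 - \left(-22 + \left(-8 + 5 \left(-3\right)\right)\right) = 4070 - \left(-22 - 23\right) = 4070 - -45 = 4070 + 45 = 4115$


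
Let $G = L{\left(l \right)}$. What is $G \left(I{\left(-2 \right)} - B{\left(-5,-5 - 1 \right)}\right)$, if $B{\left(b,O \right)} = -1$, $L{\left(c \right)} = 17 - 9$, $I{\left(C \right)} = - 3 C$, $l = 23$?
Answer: $56$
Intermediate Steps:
$L{\left(c \right)} = 8$
$G = 8$
$G \left(I{\left(-2 \right)} - B{\left(-5,-5 - 1 \right)}\right) = 8 \left(\left(-3\right) \left(-2\right) - -1\right) = 8 \left(6 + 1\right) = 8 \cdot 7 = 56$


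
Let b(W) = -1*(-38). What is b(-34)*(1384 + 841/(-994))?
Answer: 26122245/497 ≈ 52560.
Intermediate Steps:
b(W) = 38
b(-34)*(1384 + 841/(-994)) = 38*(1384 + 841/(-994)) = 38*(1384 + 841*(-1/994)) = 38*(1384 - 841/994) = 38*(1374855/994) = 26122245/497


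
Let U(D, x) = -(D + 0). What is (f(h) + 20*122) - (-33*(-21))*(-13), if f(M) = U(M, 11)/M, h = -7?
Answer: 11448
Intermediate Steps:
U(D, x) = -D
f(M) = -1 (f(M) = (-M)/M = -1)
(f(h) + 20*122) - (-33*(-21))*(-13) = (-1 + 20*122) - (-33*(-21))*(-13) = (-1 + 2440) - 693*(-13) = 2439 - 1*(-9009) = 2439 + 9009 = 11448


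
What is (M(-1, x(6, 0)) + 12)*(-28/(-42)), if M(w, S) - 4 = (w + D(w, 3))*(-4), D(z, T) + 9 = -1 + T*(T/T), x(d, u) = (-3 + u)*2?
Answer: 32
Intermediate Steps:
x(d, u) = -6 + 2*u
D(z, T) = -10 + T (D(z, T) = -9 + (-1 + T*(T/T)) = -9 + (-1 + T*1) = -9 + (-1 + T) = -10 + T)
M(w, S) = 32 - 4*w (M(w, S) = 4 + (w + (-10 + 3))*(-4) = 4 + (w - 7)*(-4) = 4 + (-7 + w)*(-4) = 4 + (28 - 4*w) = 32 - 4*w)
(M(-1, x(6, 0)) + 12)*(-28/(-42)) = ((32 - 4*(-1)) + 12)*(-28/(-42)) = ((32 + 4) + 12)*(-28*(-1/42)) = (36 + 12)*(2/3) = 48*(2/3) = 32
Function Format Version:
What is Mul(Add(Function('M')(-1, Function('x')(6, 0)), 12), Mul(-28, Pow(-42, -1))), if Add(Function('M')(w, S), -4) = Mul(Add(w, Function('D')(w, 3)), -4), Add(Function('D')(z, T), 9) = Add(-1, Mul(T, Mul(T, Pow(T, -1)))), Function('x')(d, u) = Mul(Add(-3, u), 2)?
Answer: 32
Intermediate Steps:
Function('x')(d, u) = Add(-6, Mul(2, u))
Function('D')(z, T) = Add(-10, T) (Function('D')(z, T) = Add(-9, Add(-1, Mul(T, Mul(T, Pow(T, -1))))) = Add(-9, Add(-1, Mul(T, 1))) = Add(-9, Add(-1, T)) = Add(-10, T))
Function('M')(w, S) = Add(32, Mul(-4, w)) (Function('M')(w, S) = Add(4, Mul(Add(w, Add(-10, 3)), -4)) = Add(4, Mul(Add(w, -7), -4)) = Add(4, Mul(Add(-7, w), -4)) = Add(4, Add(28, Mul(-4, w))) = Add(32, Mul(-4, w)))
Mul(Add(Function('M')(-1, Function('x')(6, 0)), 12), Mul(-28, Pow(-42, -1))) = Mul(Add(Add(32, Mul(-4, -1)), 12), Mul(-28, Pow(-42, -1))) = Mul(Add(Add(32, 4), 12), Mul(-28, Rational(-1, 42))) = Mul(Add(36, 12), Rational(2, 3)) = Mul(48, Rational(2, 3)) = 32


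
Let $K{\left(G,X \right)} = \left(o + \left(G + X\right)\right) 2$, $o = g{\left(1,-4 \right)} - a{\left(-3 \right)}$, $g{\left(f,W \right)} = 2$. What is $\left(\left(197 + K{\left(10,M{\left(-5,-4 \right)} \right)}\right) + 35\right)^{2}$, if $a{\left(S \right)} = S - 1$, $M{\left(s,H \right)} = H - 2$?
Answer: $63504$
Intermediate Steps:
$M{\left(s,H \right)} = -2 + H$ ($M{\left(s,H \right)} = H - 2 = -2 + H$)
$a{\left(S \right)} = -1 + S$ ($a{\left(S \right)} = S - 1 = -1 + S$)
$o = 6$ ($o = 2 - \left(-1 - 3\right) = 2 - -4 = 2 + 4 = 6$)
$K{\left(G,X \right)} = 12 + 2 G + 2 X$ ($K{\left(G,X \right)} = \left(6 + \left(G + X\right)\right) 2 = \left(6 + G + X\right) 2 = 12 + 2 G + 2 X$)
$\left(\left(197 + K{\left(10,M{\left(-5,-4 \right)} \right)}\right) + 35\right)^{2} = \left(\left(197 + \left(12 + 2 \cdot 10 + 2 \left(-2 - 4\right)\right)\right) + 35\right)^{2} = \left(\left(197 + \left(12 + 20 + 2 \left(-6\right)\right)\right) + 35\right)^{2} = \left(\left(197 + \left(12 + 20 - 12\right)\right) + 35\right)^{2} = \left(\left(197 + 20\right) + 35\right)^{2} = \left(217 + 35\right)^{2} = 252^{2} = 63504$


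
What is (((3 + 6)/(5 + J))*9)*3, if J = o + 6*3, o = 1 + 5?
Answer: 243/29 ≈ 8.3793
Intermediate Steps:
o = 6
J = 24 (J = 6 + 6*3 = 6 + 18 = 24)
(((3 + 6)/(5 + J))*9)*3 = (((3 + 6)/(5 + 24))*9)*3 = ((9/29)*9)*3 = (81/29)*3 = 243/29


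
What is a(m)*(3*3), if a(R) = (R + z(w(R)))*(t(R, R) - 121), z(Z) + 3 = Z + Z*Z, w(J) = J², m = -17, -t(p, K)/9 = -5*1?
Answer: -57312360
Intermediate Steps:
t(p, K) = 45 (t(p, K) = -(-45) = -9*(-5) = 45)
z(Z) = -3 + Z + Z² (z(Z) = -3 + (Z + Z*Z) = -3 + (Z + Z²) = -3 + Z + Z²)
a(R) = 228 - 76*R - 76*R² - 76*R⁴ (a(R) = (R + (-3 + R² + (R²)²))*(45 - 121) = (R + (-3 + R² + R⁴))*(-76) = (-3 + R + R² + R⁴)*(-76) = 228 - 76*R - 76*R² - 76*R⁴)
a(m)*(3*3) = (228 - 76*(-17) - 76*(-17)² - 76*(-17)⁴)*(3*3) = (228 + 1292 - 76*289 - 76*83521)*9 = (228 + 1292 - 21964 - 6347596)*9 = -6368040*9 = -57312360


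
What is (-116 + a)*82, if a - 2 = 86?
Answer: -2296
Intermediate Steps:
a = 88 (a = 2 + 86 = 88)
(-116 + a)*82 = (-116 + 88)*82 = -28*82 = -2296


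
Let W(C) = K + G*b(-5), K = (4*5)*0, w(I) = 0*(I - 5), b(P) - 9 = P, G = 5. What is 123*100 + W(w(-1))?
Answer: 12320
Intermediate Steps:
b(P) = 9 + P
w(I) = 0 (w(I) = 0*(-5 + I) = 0)
K = 0 (K = 20*0 = 0)
W(C) = 20 (W(C) = 0 + 5*(9 - 5) = 0 + 5*4 = 0 + 20 = 20)
123*100 + W(w(-1)) = 123*100 + 20 = 12300 + 20 = 12320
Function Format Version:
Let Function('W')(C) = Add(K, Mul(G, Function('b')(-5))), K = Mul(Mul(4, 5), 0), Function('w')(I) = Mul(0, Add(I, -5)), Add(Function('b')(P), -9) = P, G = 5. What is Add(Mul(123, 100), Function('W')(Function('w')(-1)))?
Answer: 12320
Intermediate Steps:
Function('b')(P) = Add(9, P)
Function('w')(I) = 0 (Function('w')(I) = Mul(0, Add(-5, I)) = 0)
K = 0 (K = Mul(20, 0) = 0)
Function('W')(C) = 20 (Function('W')(C) = Add(0, Mul(5, Add(9, -5))) = Add(0, Mul(5, 4)) = Add(0, 20) = 20)
Add(Mul(123, 100), Function('W')(Function('w')(-1))) = Add(Mul(123, 100), 20) = Add(12300, 20) = 12320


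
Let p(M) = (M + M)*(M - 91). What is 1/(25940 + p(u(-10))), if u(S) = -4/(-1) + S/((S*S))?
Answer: 50/1263031 ≈ 3.9587e-5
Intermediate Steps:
u(S) = 4 + 1/S (u(S) = -4*(-1) + S/(S²) = 4 + S/S² = 4 + 1/S)
p(M) = 2*M*(-91 + M) (p(M) = (2*M)*(-91 + M) = 2*M*(-91 + M))
1/(25940 + p(u(-10))) = 1/(25940 + 2*(4 + 1/(-10))*(-91 + (4 + 1/(-10)))) = 1/(25940 + 2*(4 - ⅒)*(-91 + (4 - ⅒))) = 1/(25940 + 2*(39/10)*(-91 + 39/10)) = 1/(25940 + 2*(39/10)*(-871/10)) = 1/(25940 - 33969/50) = 1/(1263031/50) = 50/1263031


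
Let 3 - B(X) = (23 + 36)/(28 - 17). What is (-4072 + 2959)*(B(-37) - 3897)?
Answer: 47739909/11 ≈ 4.3400e+6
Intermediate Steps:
B(X) = -26/11 (B(X) = 3 - (23 + 36)/(28 - 17) = 3 - 59/11 = -26/11)
(-4072 + 2959)*(B(-37) - 3897) = (-4072 + 2959)*(-26/11 - 3897) = -1113*(-42893/11) = 47739909/11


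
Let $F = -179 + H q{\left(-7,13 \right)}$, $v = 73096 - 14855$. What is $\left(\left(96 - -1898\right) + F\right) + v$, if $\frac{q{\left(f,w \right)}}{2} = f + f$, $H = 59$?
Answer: $58404$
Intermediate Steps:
$q{\left(f,w \right)} = 4 f$ ($q{\left(f,w \right)} = 2 \left(f + f\right) = 2 \cdot 2 f = 4 f$)
$v = 58241$ ($v = 73096 - 14855 = 58241$)
$F = -1831$ ($F = -179 + 59 \cdot 4 \left(-7\right) = -179 + 59 \left(-28\right) = -179 - 1652 = -1831$)
$\left(\left(96 - -1898\right) + F\right) + v = \left(\left(96 - -1898\right) - 1831\right) + 58241 = \left(\left(96 + 1898\right) - 1831\right) + 58241 = \left(1994 - 1831\right) + 58241 = 163 + 58241 = 58404$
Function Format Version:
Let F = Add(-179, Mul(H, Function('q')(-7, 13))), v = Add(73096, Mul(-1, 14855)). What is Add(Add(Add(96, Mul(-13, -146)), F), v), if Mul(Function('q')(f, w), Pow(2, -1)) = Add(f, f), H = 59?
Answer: 58404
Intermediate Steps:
Function('q')(f, w) = Mul(4, f) (Function('q')(f, w) = Mul(2, Add(f, f)) = Mul(2, Mul(2, f)) = Mul(4, f))
v = 58241 (v = Add(73096, -14855) = 58241)
F = -1831 (F = Add(-179, Mul(59, Mul(4, -7))) = Add(-179, Mul(59, -28)) = Add(-179, -1652) = -1831)
Add(Add(Add(96, Mul(-13, -146)), F), v) = Add(Add(Add(96, Mul(-13, -146)), -1831), 58241) = Add(Add(Add(96, 1898), -1831), 58241) = Add(Add(1994, -1831), 58241) = Add(163, 58241) = 58404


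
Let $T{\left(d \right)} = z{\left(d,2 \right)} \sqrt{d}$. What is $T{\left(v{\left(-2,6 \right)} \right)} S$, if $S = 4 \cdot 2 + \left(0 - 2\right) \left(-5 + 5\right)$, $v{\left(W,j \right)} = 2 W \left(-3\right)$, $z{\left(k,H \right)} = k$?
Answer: $192 \sqrt{3} \approx 332.55$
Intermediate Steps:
$v{\left(W,j \right)} = - 6 W$
$S = 8$ ($S = 8 - 0 = 8 + 0 = 8$)
$T{\left(d \right)} = d^{\frac{3}{2}}$ ($T{\left(d \right)} = d \sqrt{d} = d^{\frac{3}{2}}$)
$T{\left(v{\left(-2,6 \right)} \right)} S = \left(\left(-6\right) \left(-2\right)\right)^{\frac{3}{2}} \cdot 8 = 12^{\frac{3}{2}} \cdot 8 = 24 \sqrt{3} \cdot 8 = 192 \sqrt{3}$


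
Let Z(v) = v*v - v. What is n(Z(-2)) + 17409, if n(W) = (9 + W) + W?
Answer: 17430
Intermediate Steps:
Z(v) = v² - v
n(W) = 9 + 2*W
n(Z(-2)) + 17409 = (9 + 2*(-2*(-1 - 2))) + 17409 = (9 + 2*(-2*(-3))) + 17409 = (9 + 2*6) + 17409 = (9 + 12) + 17409 = 21 + 17409 = 17430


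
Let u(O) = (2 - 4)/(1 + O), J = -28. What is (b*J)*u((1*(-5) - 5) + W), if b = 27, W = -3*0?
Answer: -168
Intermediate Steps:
W = 0
u(O) = -2/(1 + O)
(b*J)*u((1*(-5) - 5) + W) = (27*(-28))*(-2/(1 + ((1*(-5) - 5) + 0))) = -(-1512)/(1 + ((-5 - 5) + 0)) = -(-1512)/(1 + (-10 + 0)) = -(-1512)/(1 - 10) = -(-1512)/(-9) = -(-1512)*(-1)/9 = -756*2/9 = -168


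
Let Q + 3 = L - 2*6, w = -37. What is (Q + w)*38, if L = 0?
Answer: -1976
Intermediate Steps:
Q = -15 (Q = -3 + (0 - 2*6) = -3 + (0 - 12) = -3 - 12 = -15)
(Q + w)*38 = (-15 - 37)*38 = -52*38 = -1976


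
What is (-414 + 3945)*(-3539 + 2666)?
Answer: -3082563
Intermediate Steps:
(-414 + 3945)*(-3539 + 2666) = 3531*(-873) = -3082563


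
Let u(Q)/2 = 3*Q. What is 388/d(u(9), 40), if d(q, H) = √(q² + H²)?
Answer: 194*√1129/1129 ≈ 5.7737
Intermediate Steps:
u(Q) = 6*Q (u(Q) = 2*(3*Q) = 6*Q)
d(q, H) = √(H² + q²)
388/d(u(9), 40) = 388/(√(40² + (6*9)²)) = 388/(√(1600 + 54²)) = 388/(√(1600 + 2916)) = 388/(√4516) = 388/((2*√1129)) = 388*(√1129/2258) = 194*√1129/1129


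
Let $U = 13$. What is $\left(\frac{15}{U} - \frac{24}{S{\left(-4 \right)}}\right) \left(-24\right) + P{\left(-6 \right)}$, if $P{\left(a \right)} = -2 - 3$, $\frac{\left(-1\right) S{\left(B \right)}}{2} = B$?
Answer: $\frac{511}{13} \approx 39.308$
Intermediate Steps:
$S{\left(B \right)} = - 2 B$
$P{\left(a \right)} = -5$ ($P{\left(a \right)} = -2 - 3 = -5$)
$\left(\frac{15}{U} - \frac{24}{S{\left(-4 \right)}}\right) \left(-24\right) + P{\left(-6 \right)} = \left(\frac{15}{13} - \frac{24}{\left(-2\right) \left(-4\right)}\right) \left(-24\right) - 5 = \left(15 \cdot \frac{1}{13} - \frac{24}{8}\right) \left(-24\right) - 5 = \left(\frac{15}{13} - 3\right) \left(-24\right) - 5 = \left(- \frac{24}{13}\right) \left(-24\right) - 5 = \frac{576}{13} - 5 = \frac{511}{13}$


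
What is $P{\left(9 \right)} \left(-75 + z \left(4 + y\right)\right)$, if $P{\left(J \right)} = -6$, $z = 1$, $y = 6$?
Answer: $390$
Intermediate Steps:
$P{\left(9 \right)} \left(-75 + z \left(4 + y\right)\right) = - 6 \left(-75 + 1 \left(4 + 6\right)\right) = - 6 \left(-75 + 1 \cdot 10\right) = - 6 \left(-75 + 10\right) = \left(-6\right) \left(-65\right) = 390$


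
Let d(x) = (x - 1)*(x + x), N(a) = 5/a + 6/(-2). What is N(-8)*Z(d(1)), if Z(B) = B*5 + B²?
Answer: 0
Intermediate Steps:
N(a) = -3 + 5/a (N(a) = 5/a + 6*(-½) = 5/a - 3 = -3 + 5/a)
d(x) = 2*x*(-1 + x) (d(x) = (-1 + x)*(2*x) = 2*x*(-1 + x))
Z(B) = B² + 5*B (Z(B) = 5*B + B² = B² + 5*B)
N(-8)*Z(d(1)) = (-3 + 5/(-8))*((2*1*(-1 + 1))*(5 + 2*1*(-1 + 1))) = (-3 + 5*(-⅛))*((2*1*0)*(5 + 2*1*0)) = (-3 - 5/8)*(0*(5 + 0)) = -0*5 = -29/8*0 = 0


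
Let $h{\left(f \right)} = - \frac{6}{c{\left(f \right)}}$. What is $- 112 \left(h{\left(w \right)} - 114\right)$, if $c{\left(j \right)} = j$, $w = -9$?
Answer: $\frac{38080}{3} \approx 12693.0$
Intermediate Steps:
$h{\left(f \right)} = - \frac{6}{f}$
$- 112 \left(h{\left(w \right)} - 114\right) = - 112 \left(- \frac{6}{-9} - 114\right) = - 112 \left(\left(-6\right) \left(- \frac{1}{9}\right) - 114\right) = - 112 \left(\frac{2}{3} - 114\right) = \left(-112\right) \left(- \frac{340}{3}\right) = \frac{38080}{3}$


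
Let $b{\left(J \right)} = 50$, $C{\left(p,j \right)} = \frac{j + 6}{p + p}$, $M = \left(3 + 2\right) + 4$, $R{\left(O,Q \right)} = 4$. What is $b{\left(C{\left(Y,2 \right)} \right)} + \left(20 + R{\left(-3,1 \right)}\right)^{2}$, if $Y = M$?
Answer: $626$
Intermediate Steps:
$M = 9$ ($M = 5 + 4 = 9$)
$Y = 9$
$C{\left(p,j \right)} = \frac{6 + j}{2 p}$
$b{\left(C{\left(Y,2 \right)} \right)} + \left(20 + R{\left(-3,1 \right)}\right)^{2} = 50 + \left(20 + 4\right)^{2} = 50 + 24^{2} = 50 + 576 = 626$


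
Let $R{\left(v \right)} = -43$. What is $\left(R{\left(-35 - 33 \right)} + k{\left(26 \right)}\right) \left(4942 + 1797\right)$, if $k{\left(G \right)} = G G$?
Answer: $4265787$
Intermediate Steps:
$k{\left(G \right)} = G^{2}$
$\left(R{\left(-35 - 33 \right)} + k{\left(26 \right)}\right) \left(4942 + 1797\right) = \left(-43 + 26^{2}\right) \left(4942 + 1797\right) = \left(-43 + 676\right) 6739 = 633 \cdot 6739 = 4265787$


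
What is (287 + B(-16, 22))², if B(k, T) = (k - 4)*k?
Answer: 368449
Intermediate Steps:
B(k, T) = k*(-4 + k) (B(k, T) = (-4 + k)*k = k*(-4 + k))
(287 + B(-16, 22))² = (287 - 16*(-4 - 16))² = (287 - 16*(-20))² = (287 + 320)² = 607² = 368449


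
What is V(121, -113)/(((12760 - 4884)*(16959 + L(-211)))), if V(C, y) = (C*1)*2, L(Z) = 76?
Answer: 11/6098530 ≈ 1.8037e-6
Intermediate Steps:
V(C, y) = 2*C (V(C, y) = C*2 = 2*C)
V(121, -113)/(((12760 - 4884)*(16959 + L(-211)))) = (2*121)/(((12760 - 4884)*(16959 + 76))) = 242/((7876*17035)) = 242/134167660 = 242*(1/134167660) = 11/6098530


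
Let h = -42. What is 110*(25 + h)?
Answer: -1870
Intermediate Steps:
110*(25 + h) = 110*(25 - 42) = 110*(-17) = -1870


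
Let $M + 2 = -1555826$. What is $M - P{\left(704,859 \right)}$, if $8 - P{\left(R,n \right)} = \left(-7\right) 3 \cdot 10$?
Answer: $-1556046$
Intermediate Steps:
$P{\left(R,n \right)} = 218$ ($P{\left(R,n \right)} = 8 - \left(-7\right) 3 \cdot 10 = 8 - \left(-21\right) 10 = 8 - -210 = 8 + 210 = 218$)
$M = -1555828$ ($M = -2 - 1555826 = -1555828$)
$M - P{\left(704,859 \right)} = -1555828 - 218 = -1556046$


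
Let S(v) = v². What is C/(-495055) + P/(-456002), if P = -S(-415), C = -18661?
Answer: 1129762659/2719832170 ≈ 0.41538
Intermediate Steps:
P = -172225 (P = -1*(-415)² = -1*172225 = -172225)
C/(-495055) + P/(-456002) = -18661/(-495055) - 172225/(-456002) = -18661*(-1/495055) - 172225*(-1/456002) = 18661/495055 + 2075/5494 = 1129762659/2719832170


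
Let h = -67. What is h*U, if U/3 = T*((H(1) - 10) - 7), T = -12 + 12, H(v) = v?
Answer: 0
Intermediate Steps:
T = 0
U = 0 (U = 3*(0*((1 - 10) - 7)) = 3*(0*(-9 - 7)) = 3*(0*(-16)) = 3*0 = 0)
h*U = -67*0 = 0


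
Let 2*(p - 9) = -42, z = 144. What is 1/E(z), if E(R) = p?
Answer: -1/12 ≈ -0.083333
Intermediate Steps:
p = -12 (p = 9 + (½)*(-42) = 9 - 21 = -12)
E(R) = -12
1/E(z) = 1/(-12) = -1/12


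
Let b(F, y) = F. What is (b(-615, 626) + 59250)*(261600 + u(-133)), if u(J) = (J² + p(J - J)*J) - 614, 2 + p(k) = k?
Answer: 16355705535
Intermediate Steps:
p(k) = -2 + k
u(J) = -614 + J² - 2*J (u(J) = (J² + (-2 + (J - J))*J) - 614 = (J² + (-2 + 0)*J) - 614 = (J² - 2*J) - 614 = -614 + J² - 2*J)
(b(-615, 626) + 59250)*(261600 + u(-133)) = (-615 + 59250)*(261600 + (-614 + (-133)² - 2*(-133))) = 58635*(261600 + (-614 + 17689 + 266)) = 58635*(261600 + 17341) = 58635*278941 = 16355705535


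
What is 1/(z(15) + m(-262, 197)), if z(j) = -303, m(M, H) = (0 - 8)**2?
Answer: -1/239 ≈ -0.0041841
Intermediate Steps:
m(M, H) = 64 (m(M, H) = (-8)**2 = 64)
1/(z(15) + m(-262, 197)) = 1/(-303 + 64) = 1/(-239) = -1/239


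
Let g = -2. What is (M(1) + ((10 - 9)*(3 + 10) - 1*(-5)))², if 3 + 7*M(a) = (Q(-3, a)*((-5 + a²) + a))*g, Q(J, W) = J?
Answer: 225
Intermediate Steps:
M(a) = -33/7 + 6*a/7 + 6*a²/7 (M(a) = -3/7 + (-3*((-5 + a²) + a)*(-2))/7 = -3/7 + (-3*(-5 + a + a²)*(-2))/7 = -3/7 + ((15 - 3*a - 3*a²)*(-2))/7 = -3/7 + (-30 + 6*a + 6*a²)/7 = -3/7 + (-30/7 + 6*a/7 + 6*a²/7) = -33/7 + 6*a/7 + 6*a²/7)
(M(1) + ((10 - 9)*(3 + 10) - 1*(-5)))² = ((-33/7 + (6/7)*1 + (6/7)*1²) + ((10 - 9)*(3 + 10) - 1*(-5)))² = ((-33/7 + 6/7 + (6/7)*1) + (1*13 + 5))² = ((-33/7 + 6/7 + 6/7) + (13 + 5))² = (-3 + 18)² = 15² = 225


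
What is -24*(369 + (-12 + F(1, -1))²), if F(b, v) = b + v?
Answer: -12312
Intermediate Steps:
-24*(369 + (-12 + F(1, -1))²) = -24*(369 + (-12 + (1 - 1))²) = -24*(369 + (-12 + 0)²) = -24*(369 + (-12)²) = -24*(369 + 144) = -24*513 = -1*12312 = -12312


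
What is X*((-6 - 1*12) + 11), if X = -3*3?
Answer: 63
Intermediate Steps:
X = -9
X*((-6 - 1*12) + 11) = -9*((-6 - 1*12) + 11) = -9*((-6 - 12) + 11) = -9*(-18 + 11) = -9*(-7) = 63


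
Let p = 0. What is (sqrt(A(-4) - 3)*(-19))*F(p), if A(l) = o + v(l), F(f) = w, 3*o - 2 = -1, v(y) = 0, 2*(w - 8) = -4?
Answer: -76*I*sqrt(6) ≈ -186.16*I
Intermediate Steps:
w = 6 (w = 8 + (1/2)*(-4) = 8 - 2 = 6)
o = 1/3 (o = 2/3 + (1/3)*(-1) = 2/3 - 1/3 = 1/3 ≈ 0.33333)
F(f) = 6
A(l) = 1/3 (A(l) = 1/3 + 0 = 1/3)
(sqrt(A(-4) - 3)*(-19))*F(p) = (sqrt(1/3 - 3)*(-19))*6 = (sqrt(-8/3)*(-19))*6 = ((2*I*sqrt(6)/3)*(-19))*6 = -38*I*sqrt(6)/3*6 = -76*I*sqrt(6)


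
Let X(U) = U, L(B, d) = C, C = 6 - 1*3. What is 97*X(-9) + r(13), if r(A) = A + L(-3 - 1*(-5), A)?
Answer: -857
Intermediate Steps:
C = 3 (C = 6 - 3 = 3)
L(B, d) = 3
r(A) = 3 + A (r(A) = A + 3 = 3 + A)
97*X(-9) + r(13) = 97*(-9) + (3 + 13) = -873 + 16 = -857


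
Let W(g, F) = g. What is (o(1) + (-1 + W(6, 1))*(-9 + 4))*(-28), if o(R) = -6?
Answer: 868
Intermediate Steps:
(o(1) + (-1 + W(6, 1))*(-9 + 4))*(-28) = (-6 + (-1 + 6)*(-9 + 4))*(-28) = (-6 + 5*(-5))*(-28) = (-6 - 25)*(-28) = -31*(-28) = 868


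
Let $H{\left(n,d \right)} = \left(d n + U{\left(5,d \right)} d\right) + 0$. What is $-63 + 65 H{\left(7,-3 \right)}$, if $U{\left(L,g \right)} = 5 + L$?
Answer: $-3378$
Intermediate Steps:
$H{\left(n,d \right)} = 10 d + d n$ ($H{\left(n,d \right)} = \left(d n + \left(5 + 5\right) d\right) + 0 = \left(d n + 10 d\right) + 0 = \left(10 d + d n\right) + 0 = 10 d + d n$)
$-63 + 65 H{\left(7,-3 \right)} = -63 + 65 \left(- 3 \left(10 + 7\right)\right) = -63 + 65 \left(\left(-3\right) 17\right) = -63 + 65 \left(-51\right) = -63 - 3315 = -3378$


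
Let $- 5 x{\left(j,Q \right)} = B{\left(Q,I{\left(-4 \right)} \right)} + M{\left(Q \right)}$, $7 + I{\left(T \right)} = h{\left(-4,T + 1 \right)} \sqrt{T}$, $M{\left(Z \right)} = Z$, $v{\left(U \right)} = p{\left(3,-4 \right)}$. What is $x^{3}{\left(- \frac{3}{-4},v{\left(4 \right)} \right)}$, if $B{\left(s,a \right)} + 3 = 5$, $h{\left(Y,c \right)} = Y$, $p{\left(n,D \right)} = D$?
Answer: $\frac{8}{125} \approx 0.064$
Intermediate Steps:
$v{\left(U \right)} = -4$
$I{\left(T \right)} = -7 - 4 \sqrt{T}$
$B{\left(s,a \right)} = 2$ ($B{\left(s,a \right)} = -3 + 5 = 2$)
$x{\left(j,Q \right)} = - \frac{2}{5} - \frac{Q}{5}$ ($x{\left(j,Q \right)} = - \frac{2 + Q}{5} = - \frac{2}{5} - \frac{Q}{5}$)
$x^{3}{\left(- \frac{3}{-4},v{\left(4 \right)} \right)} = \left(- \frac{2}{5} - - \frac{4}{5}\right)^{3} = \left(- \frac{2}{5} + \frac{4}{5}\right)^{3} = \left(\frac{2}{5}\right)^{3} = \frac{8}{125}$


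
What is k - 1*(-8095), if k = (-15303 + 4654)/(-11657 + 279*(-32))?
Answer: 7245488/895 ≈ 8095.5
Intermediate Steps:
k = 463/895 (k = -10649/(-11657 - 8928) = -10649/(-20585) = -10649*(-1/20585) = 463/895 ≈ 0.51732)
k - 1*(-8095) = 463/895 - 1*(-8095) = 463/895 + 8095 = 7245488/895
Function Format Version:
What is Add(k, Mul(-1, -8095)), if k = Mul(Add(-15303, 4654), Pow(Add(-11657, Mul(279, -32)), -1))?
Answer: Rational(7245488, 895) ≈ 8095.5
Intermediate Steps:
k = Rational(463, 895) (k = Mul(-10649, Pow(Add(-11657, -8928), -1)) = Mul(-10649, Pow(-20585, -1)) = Mul(-10649, Rational(-1, 20585)) = Rational(463, 895) ≈ 0.51732)
Add(k, Mul(-1, -8095)) = Add(Rational(463, 895), Mul(-1, -8095)) = Add(Rational(463, 895), 8095) = Rational(7245488, 895)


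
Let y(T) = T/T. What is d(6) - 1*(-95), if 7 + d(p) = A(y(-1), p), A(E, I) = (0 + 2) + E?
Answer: 91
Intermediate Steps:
y(T) = 1
A(E, I) = 2 + E
d(p) = -4 (d(p) = -7 + (2 + 1) = -7 + 3 = -4)
d(6) - 1*(-95) = -4 - 1*(-95) = -4 + 95 = 91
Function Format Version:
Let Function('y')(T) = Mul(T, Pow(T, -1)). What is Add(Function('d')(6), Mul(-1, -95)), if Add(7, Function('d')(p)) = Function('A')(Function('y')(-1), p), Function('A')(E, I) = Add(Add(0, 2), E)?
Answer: 91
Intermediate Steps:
Function('y')(T) = 1
Function('A')(E, I) = Add(2, E)
Function('d')(p) = -4 (Function('d')(p) = Add(-7, Add(2, 1)) = Add(-7, 3) = -4)
Add(Function('d')(6), Mul(-1, -95)) = Add(-4, Mul(-1, -95)) = Add(-4, 95) = 91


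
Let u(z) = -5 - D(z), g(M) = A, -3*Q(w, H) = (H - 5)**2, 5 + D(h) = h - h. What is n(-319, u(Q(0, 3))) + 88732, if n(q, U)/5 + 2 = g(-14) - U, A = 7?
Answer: 88757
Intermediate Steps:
D(h) = -5 (D(h) = -5 + (h - h) = -5 + 0 = -5)
Q(w, H) = -(-5 + H)**2/3 (Q(w, H) = -(H - 5)**2/3 = -(-5 + H)**2/3)
g(M) = 7
u(z) = 0 (u(z) = -5 - 1*(-5) = -5 + 5 = 0)
n(q, U) = 25 - 5*U (n(q, U) = -10 + 5*(7 - U) = -10 + (35 - 5*U) = 25 - 5*U)
n(-319, u(Q(0, 3))) + 88732 = (25 - 5*0) + 88732 = (25 + 0) + 88732 = 25 + 88732 = 88757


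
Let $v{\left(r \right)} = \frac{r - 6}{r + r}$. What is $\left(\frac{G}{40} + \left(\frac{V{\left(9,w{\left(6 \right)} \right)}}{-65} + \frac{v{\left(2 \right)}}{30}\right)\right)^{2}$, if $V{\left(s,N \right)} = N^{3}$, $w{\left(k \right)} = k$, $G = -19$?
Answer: $\frac{35724529}{2433600} \approx 14.68$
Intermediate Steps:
$v{\left(r \right)} = \frac{-6 + r}{2 r}$
$\left(\frac{G}{40} + \left(\frac{V{\left(9,w{\left(6 \right)} \right)}}{-65} + \frac{v{\left(2 \right)}}{30}\right)\right)^{2} = \left(- \frac{19}{40} + \left(\frac{6^{3}}{-65} + \frac{\frac{1}{2} \cdot \frac{1}{2} \left(-6 + 2\right)}{30}\right)\right)^{2} = \left(\left(-19\right) \frac{1}{40} + \left(216 \left(- \frac{1}{65}\right) + \frac{1}{2} \cdot \frac{1}{2} \left(-4\right) \frac{1}{30}\right)\right)^{2} = \left(- \frac{19}{40} - \frac{1309}{390}\right)^{2} = \left(- \frac{5977}{1560}\right)^{2} = \frac{35724529}{2433600}$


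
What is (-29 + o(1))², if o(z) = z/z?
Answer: 784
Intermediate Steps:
o(z) = 1
(-29 + o(1))² = (-29 + 1)² = (-28)² = 784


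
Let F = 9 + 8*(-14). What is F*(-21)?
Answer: 2163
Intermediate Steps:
F = -103 (F = 9 - 112 = -103)
F*(-21) = -103*(-21) = 2163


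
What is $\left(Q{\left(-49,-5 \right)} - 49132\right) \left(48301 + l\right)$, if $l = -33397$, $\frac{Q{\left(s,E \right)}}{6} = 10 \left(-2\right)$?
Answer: $-734051808$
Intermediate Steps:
$Q{\left(s,E \right)} = -120$ ($Q{\left(s,E \right)} = 6 \cdot 10 \left(-2\right) = 6 \left(-20\right) = -120$)
$\left(Q{\left(-49,-5 \right)} - 49132\right) \left(48301 + l\right) = \left(-120 - 49132\right) \left(48301 - 33397\right) = \left(-49252\right) 14904 = -734051808$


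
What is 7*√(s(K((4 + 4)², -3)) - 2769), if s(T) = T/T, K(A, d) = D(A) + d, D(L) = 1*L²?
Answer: 28*I*√173 ≈ 368.28*I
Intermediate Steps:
D(L) = L²
K(A, d) = d + A² (K(A, d) = A² + d = d + A²)
s(T) = 1
7*√(s(K((4 + 4)², -3)) - 2769) = 7*√(1 - 2769) = 7*√(-2768) = 7*(4*I*√173) = 28*I*√173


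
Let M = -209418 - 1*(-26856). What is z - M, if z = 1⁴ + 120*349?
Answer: 224443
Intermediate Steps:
z = 41881 (z = 1 + 41880 = 41881)
M = -182562 (M = -209418 + 26856 = -182562)
z - M = 41881 - 1*(-182562) = 41881 + 182562 = 224443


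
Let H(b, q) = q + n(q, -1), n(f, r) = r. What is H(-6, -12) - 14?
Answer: -27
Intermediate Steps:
H(b, q) = -1 + q (H(b, q) = q - 1 = -1 + q)
H(-6, -12) - 14 = (-1 - 12) - 14 = -13 - 14 = -27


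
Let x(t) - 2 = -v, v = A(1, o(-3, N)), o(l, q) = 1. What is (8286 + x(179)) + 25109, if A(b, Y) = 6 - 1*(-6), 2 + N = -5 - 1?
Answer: 33385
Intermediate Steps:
N = -8 (N = -2 + (-5 - 1) = -2 - 6 = -8)
A(b, Y) = 12 (A(b, Y) = 6 + 6 = 12)
v = 12
x(t) = -10 (x(t) = 2 - 1*12 = 2 - 12 = -10)
(8286 + x(179)) + 25109 = (8286 - 10) + 25109 = 8276 + 25109 = 33385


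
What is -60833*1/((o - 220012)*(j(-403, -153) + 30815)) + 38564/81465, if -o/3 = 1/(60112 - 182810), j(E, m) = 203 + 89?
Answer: 3598236471236511846/7600996529296922735 ≈ 0.47339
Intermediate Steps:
j(E, m) = 292
o = 3/122698 (o = -3/(60112 - 182810) = -3/(-122698) = -3*(-1/122698) = 3/122698 ≈ 2.4450e-5)
-60833*1/((o - 220012)*(j(-403, -153) + 30815)) + 38564/81465 = -60833*1/((292 + 30815)*(3/122698 - 220012)) + 38564/81465 = -60833/(31107*(-26995032373/122698)) + 38564*(1/81465) = -60833/(-839734472026911/122698) + 38564/81465 = -60833*(-122698/839734472026911) + 38564/81465 = 7464087434/839734472026911 + 38564/81465 = 3598236471236511846/7600996529296922735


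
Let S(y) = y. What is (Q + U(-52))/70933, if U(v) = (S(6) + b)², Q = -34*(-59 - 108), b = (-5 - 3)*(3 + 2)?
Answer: 6834/70933 ≈ 0.096344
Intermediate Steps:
b = -40 (b = -8*5 = -40)
Q = 5678 (Q = -34*(-167) = 5678)
U(v) = 1156 (U(v) = (6 - 40)² = (-34)² = 1156)
(Q + U(-52))/70933 = (5678 + 1156)/70933 = 6834*(1/70933) = 6834/70933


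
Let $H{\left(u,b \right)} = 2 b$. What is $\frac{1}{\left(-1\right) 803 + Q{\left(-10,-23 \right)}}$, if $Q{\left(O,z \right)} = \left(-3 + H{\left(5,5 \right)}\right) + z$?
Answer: $- \frac{1}{819} \approx -0.001221$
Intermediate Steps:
$Q{\left(O,z \right)} = 7 + z$ ($Q{\left(O,z \right)} = \left(-3 + 2 \cdot 5\right) + z = \left(-3 + 10\right) + z = 7 + z$)
$\frac{1}{\left(-1\right) 803 + Q{\left(-10,-23 \right)}} = \frac{1}{\left(-1\right) 803 + \left(7 - 23\right)} = \frac{1}{-803 - 16} = \frac{1}{-819} = - \frac{1}{819}$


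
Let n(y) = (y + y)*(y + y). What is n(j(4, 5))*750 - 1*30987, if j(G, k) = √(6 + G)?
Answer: -987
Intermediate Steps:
n(y) = 4*y² (n(y) = (2*y)*(2*y) = 4*y²)
n(j(4, 5))*750 - 1*30987 = (4*(√(6 + 4))²)*750 - 1*30987 = (4*(√10)²)*750 - 30987 = (4*10)*750 - 30987 = 40*750 - 30987 = 30000 - 30987 = -987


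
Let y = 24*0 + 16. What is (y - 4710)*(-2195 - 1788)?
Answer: 18696202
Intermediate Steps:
y = 16 (y = 0 + 16 = 16)
(y - 4710)*(-2195 - 1788) = (16 - 4710)*(-2195 - 1788) = -4694*(-3983) = 18696202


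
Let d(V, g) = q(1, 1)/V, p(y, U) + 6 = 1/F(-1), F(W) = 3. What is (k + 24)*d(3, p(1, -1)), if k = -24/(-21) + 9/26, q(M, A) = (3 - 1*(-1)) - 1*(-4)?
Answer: 18556/273 ≈ 67.971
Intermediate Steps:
q(M, A) = 8 (q(M, A) = (3 + 1) + 4 = 4 + 4 = 8)
p(y, U) = -17/3 (p(y, U) = -6 + 1/3 = -6 + ⅓ = -17/3)
d(V, g) = 8/V
k = 271/182 (k = -24*(-1/21) + 9*(1/26) = 8/7 + 9/26 = 271/182 ≈ 1.4890)
(k + 24)*d(3, p(1, -1)) = (271/182 + 24)*(8/3) = 4639*(8*(⅓))/182 = (4639/182)*(8/3) = 18556/273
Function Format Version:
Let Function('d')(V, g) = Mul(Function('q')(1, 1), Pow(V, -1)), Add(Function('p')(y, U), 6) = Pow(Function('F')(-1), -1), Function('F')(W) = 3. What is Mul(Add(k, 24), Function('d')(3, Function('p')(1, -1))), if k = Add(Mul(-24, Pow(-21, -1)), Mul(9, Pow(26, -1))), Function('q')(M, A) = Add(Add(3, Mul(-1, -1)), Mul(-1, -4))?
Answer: Rational(18556, 273) ≈ 67.971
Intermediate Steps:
Function('q')(M, A) = 8 (Function('q')(M, A) = Add(Add(3, 1), 4) = Add(4, 4) = 8)
Function('p')(y, U) = Rational(-17, 3) (Function('p')(y, U) = Add(-6, Pow(3, -1)) = Add(-6, Rational(1, 3)) = Rational(-17, 3))
Function('d')(V, g) = Mul(8, Pow(V, -1))
k = Rational(271, 182) (k = Add(Mul(-24, Rational(-1, 21)), Mul(9, Rational(1, 26))) = Add(Rational(8, 7), Rational(9, 26)) = Rational(271, 182) ≈ 1.4890)
Mul(Add(k, 24), Function('d')(3, Function('p')(1, -1))) = Mul(Add(Rational(271, 182), 24), Mul(8, Pow(3, -1))) = Mul(Rational(4639, 182), Mul(8, Rational(1, 3))) = Mul(Rational(4639, 182), Rational(8, 3)) = Rational(18556, 273)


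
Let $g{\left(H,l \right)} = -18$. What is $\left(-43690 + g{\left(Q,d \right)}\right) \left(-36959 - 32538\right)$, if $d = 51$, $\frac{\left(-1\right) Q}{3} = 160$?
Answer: $3037574876$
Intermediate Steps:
$Q = -480$ ($Q = \left(-3\right) 160 = -480$)
$\left(-43690 + g{\left(Q,d \right)}\right) \left(-36959 - 32538\right) = \left(-43690 - 18\right) \left(-36959 - 32538\right) = - 43708 \left(-36959 - 32538\right) = \left(-43708\right) \left(-69497\right) = 3037574876$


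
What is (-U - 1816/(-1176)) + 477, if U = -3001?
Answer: 511493/147 ≈ 3479.5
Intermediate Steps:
(-U - 1816/(-1176)) + 477 = (-1*(-3001) - 1816/(-1176)) + 477 = (3001 - 1816*(-1/1176)) + 477 = (3001 + 227/147) + 477 = 441374/147 + 477 = 511493/147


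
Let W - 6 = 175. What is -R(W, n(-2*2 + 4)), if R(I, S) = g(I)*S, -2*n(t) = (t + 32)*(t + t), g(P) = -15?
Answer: 0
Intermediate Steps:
W = 181 (W = 6 + 175 = 181)
n(t) = -t*(32 + t) (n(t) = -(t + 32)*(t + t)/2 = -(32 + t)*2*t/2 = -t*(32 + t))
R(I, S) = -15*S
-R(W, n(-2*2 + 4)) = -(-15)*(-(-2*2 + 4)*(32 + (-2*2 + 4))) = -(-15)*(-(-4 + 4)*(32 + (-4 + 4))) = -(-15)*(-1*0*(32 + 0)) = -(-15)*(-1*0*32) = -(-15)*0 = -1*0 = 0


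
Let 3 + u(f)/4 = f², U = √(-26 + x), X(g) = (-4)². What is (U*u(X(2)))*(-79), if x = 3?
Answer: -79948*I*√23 ≈ -3.8342e+5*I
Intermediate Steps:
X(g) = 16
U = I*√23 (U = √(-26 + 3) = √(-23) = I*√23 ≈ 4.7958*I)
u(f) = -12 + 4*f²
(U*u(X(2)))*(-79) = ((I*√23)*(-12 + 4*16²))*(-79) = ((I*√23)*(-12 + 4*256))*(-79) = ((I*√23)*(-12 + 1024))*(-79) = ((I*√23)*1012)*(-79) = (1012*I*√23)*(-79) = -79948*I*√23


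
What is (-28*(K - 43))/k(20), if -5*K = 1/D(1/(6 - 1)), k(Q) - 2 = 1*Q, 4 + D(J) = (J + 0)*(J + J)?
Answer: 4209/77 ≈ 54.662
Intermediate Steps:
D(J) = -4 + 2*J² (D(J) = -4 + (J + 0)*(J + J) = -4 + J*(2*J) = -4 + 2*J²)
k(Q) = 2 + Q (k(Q) = 2 + 1*Q = 2 + Q)
K = 5/98 (K = -1/(5*(-4 + 2*(1/(6 - 1))²)) = -1/(5*(-4 + 2*(1/5)²)) = -1/(5*(-4 + 2*(⅕)²)) = -1/(5*(-4 + 2*(1/25))) = -1/(5*(-4 + 2/25)) = -1/(5*(-98/25)) = -⅕*(-25/98) = 5/98 ≈ 0.051020)
(-28*(K - 43))/k(20) = (-28*(5/98 - 43))/(2 + 20) = -28*(-4209/98)/22 = (8418/7)*(1/22) = 4209/77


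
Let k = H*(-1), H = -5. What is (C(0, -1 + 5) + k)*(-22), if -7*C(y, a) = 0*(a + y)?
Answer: -110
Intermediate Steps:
C(y, a) = 0 (C(y, a) = -0*(a + y) = -1/7*0 = 0)
k = 5 (k = -5*(-1) = 5)
(C(0, -1 + 5) + k)*(-22) = (0 + 5)*(-22) = 5*(-22) = -110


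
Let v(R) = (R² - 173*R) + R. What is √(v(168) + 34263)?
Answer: √33591 ≈ 183.28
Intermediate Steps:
v(R) = R² - 172*R
√(v(168) + 34263) = √(168*(-172 + 168) + 34263) = √(168*(-4) + 34263) = √(-672 + 34263) = √33591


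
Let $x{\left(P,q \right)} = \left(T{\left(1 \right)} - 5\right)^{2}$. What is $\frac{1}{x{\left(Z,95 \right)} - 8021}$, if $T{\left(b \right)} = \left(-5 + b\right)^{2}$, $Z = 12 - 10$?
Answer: $- \frac{1}{7900} \approx -0.00012658$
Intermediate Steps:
$Z = 2$
$x{\left(P,q \right)} = 121$ ($x{\left(P,q \right)} = \left(\left(-5 + 1\right)^{2} - 5\right)^{2} = \left(\left(-4\right)^{2} - 5\right)^{2} = \left(16 - 5\right)^{2} = 11^{2} = 121$)
$\frac{1}{x{\left(Z,95 \right)} - 8021} = \frac{1}{121 - 8021} = \frac{1}{-7900} = - \frac{1}{7900}$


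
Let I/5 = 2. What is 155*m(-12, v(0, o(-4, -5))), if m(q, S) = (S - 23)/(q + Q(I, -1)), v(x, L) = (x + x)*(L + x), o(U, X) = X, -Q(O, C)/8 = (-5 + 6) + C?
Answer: 3565/12 ≈ 297.08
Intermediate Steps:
I = 10 (I = 5*2 = 10)
Q(O, C) = -8 - 8*C (Q(O, C) = -8*((-5 + 6) + C) = -8*(1 + C) = -8 - 8*C)
v(x, L) = 2*x*(L + x) (v(x, L) = (2*x)*(L + x) = 2*x*(L + x))
m(q, S) = (-23 + S)/q (m(q, S) = (S - 23)/(q + (-8 - 8*(-1))) = (-23 + S)/(q + (-8 + 8)) = (-23 + S)/(q + 0) = (-23 + S)/q)
155*m(-12, v(0, o(-4, -5))) = 155*((-23 + 2*0*(-5 + 0))/(-12)) = 155*(-(-23 + 2*0*(-5))/12) = 155*(-(-23 + 0)/12) = 155*(-1/12*(-23)) = 155*(23/12) = 3565/12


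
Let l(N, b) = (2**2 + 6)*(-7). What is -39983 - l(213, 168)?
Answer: -39913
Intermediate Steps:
l(N, b) = -70 (l(N, b) = (4 + 6)*(-7) = 10*(-7) = -70)
-39983 - l(213, 168) = -39983 - 1*(-70) = -39983 + 70 = -39913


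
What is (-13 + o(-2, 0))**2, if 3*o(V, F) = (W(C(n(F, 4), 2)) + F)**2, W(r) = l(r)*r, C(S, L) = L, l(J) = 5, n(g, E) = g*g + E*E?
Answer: 3721/9 ≈ 413.44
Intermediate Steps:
n(g, E) = E**2 + g**2 (n(g, E) = g**2 + E**2 = E**2 + g**2)
W(r) = 5*r
o(V, F) = (10 + F)**2/3 (o(V, F) = (5*2 + F)**2/3 = (10 + F)**2/3)
(-13 + o(-2, 0))**2 = (-13 + (10 + 0)**2/3)**2 = (-13 + (1/3)*10**2)**2 = (-13 + (1/3)*100)**2 = (-13 + 100/3)**2 = (61/3)**2 = 3721/9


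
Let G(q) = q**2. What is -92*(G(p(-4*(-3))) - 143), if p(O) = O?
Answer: -92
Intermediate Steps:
-92*(G(p(-4*(-3))) - 143) = -92*((-4*(-3))**2 - 143) = -92*(12**2 - 143) = -92*(144 - 143) = -92*1 = -92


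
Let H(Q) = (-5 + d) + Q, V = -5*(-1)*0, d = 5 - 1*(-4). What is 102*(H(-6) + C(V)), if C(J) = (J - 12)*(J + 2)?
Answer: -2652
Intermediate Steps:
d = 9 (d = 5 + 4 = 9)
V = 0 (V = 5*0 = 0)
H(Q) = 4 + Q (H(Q) = (-5 + 9) + Q = 4 + Q)
C(J) = (-12 + J)*(2 + J)
102*(H(-6) + C(V)) = 102*((4 - 6) + (-24 + 0² - 10*0)) = 102*(-2 + (-24 + 0 + 0)) = 102*(-2 - 24) = 102*(-26) = -2652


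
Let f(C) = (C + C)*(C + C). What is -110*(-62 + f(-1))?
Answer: 6380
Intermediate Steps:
f(C) = 4*C² (f(C) = (2*C)*(2*C) = 4*C²)
-110*(-62 + f(-1)) = -110*(-62 + 4*(-1)²) = -110*(-62 + 4*1) = -110*(-62 + 4) = -110*(-58) = 6380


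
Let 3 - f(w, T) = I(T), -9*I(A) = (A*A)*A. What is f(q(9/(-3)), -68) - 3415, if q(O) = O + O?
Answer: -345140/9 ≈ -38349.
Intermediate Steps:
q(O) = 2*O
I(A) = -A³/9 (I(A) = -A*A*A/9 = -A²*A/9 = -A³/9)
f(w, T) = 3 + T³/9 (f(w, T) = 3 - (-1)*T³/9 = 3 + T³/9)
f(q(9/(-3)), -68) - 3415 = (3 + (⅑)*(-68)³) - 3415 = (3 + (⅑)*(-314432)) - 3415 = (3 - 314432/9) - 3415 = -314405/9 - 3415 = -345140/9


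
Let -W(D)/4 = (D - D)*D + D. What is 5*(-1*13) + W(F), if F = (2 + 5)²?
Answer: -261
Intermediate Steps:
F = 49 (F = 7² = 49)
W(D) = -4*D (W(D) = -4*((D - D)*D + D) = -4*(0*D + D) = -4*(0 + D) = -4*D)
5*(-1*13) + W(F) = 5*(-1*13) - 4*49 = 5*(-13) - 196 = -65 - 196 = -261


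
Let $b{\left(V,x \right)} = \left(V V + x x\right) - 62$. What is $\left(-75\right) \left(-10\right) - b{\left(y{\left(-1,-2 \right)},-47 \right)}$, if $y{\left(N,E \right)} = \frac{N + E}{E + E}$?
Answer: $- \frac{22361}{16} \approx -1397.6$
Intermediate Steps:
$y{\left(N,E \right)} = \frac{E + N}{2 E}$
$b{\left(V,x \right)} = -62 + V^{2} + x^{2}$ ($b{\left(V,x \right)} = \left(V^{2} + x^{2}\right) - 62 = -62 + V^{2} + x^{2}$)
$\left(-75\right) \left(-10\right) - b{\left(y{\left(-1,-2 \right)},-47 \right)} = \left(-75\right) \left(-10\right) - \left(-62 + \left(\frac{-2 - 1}{2 \left(-2\right)}\right)^{2} + \left(-47\right)^{2}\right) = 750 - \left(-62 + \left(\frac{1}{2} \left(- \frac{1}{2}\right) \left(-3\right)\right)^{2} + 2209\right) = 750 - \left(-62 + \left(\frac{3}{4}\right)^{2} + 2209\right) = 750 - \left(-62 + \frac{9}{16} + 2209\right) = 750 - \frac{34361}{16} = - \frac{22361}{16}$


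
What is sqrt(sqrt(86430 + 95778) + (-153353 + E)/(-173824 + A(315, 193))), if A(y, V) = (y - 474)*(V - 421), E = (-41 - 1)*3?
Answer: sqrt(5278603247 + 37852110368*sqrt(2847))/68786 ≈ 20.688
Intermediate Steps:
E = -126 (E = -42*3 = -126)
A(y, V) = (-474 + y)*(-421 + V)
sqrt(sqrt(86430 + 95778) + (-153353 + E)/(-173824 + A(315, 193))) = sqrt(sqrt(86430 + 95778) + (-153353 - 126)/(-173824 + (199554 - 474*193 - 421*315 + 193*315))) = sqrt(sqrt(182208) - 153479/(-173824 + (199554 - 91482 - 132615 + 60795))) = sqrt(8*sqrt(2847) - 153479/(-173824 + 36252)) = sqrt(8*sqrt(2847) - 153479/(-137572)) = sqrt(8*sqrt(2847) - 153479*(-1/137572)) = sqrt(8*sqrt(2847) + 153479/137572) = sqrt(153479/137572 + 8*sqrt(2847))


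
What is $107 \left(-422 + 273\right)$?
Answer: $-15943$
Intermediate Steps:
$107 \left(-422 + 273\right) = 107 \left(-149\right) = -15943$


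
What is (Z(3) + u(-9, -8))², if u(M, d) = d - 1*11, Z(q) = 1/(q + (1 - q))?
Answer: 324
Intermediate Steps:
Z(q) = 1 (Z(q) = 1/1 = 1)
u(M, d) = -11 + d (u(M, d) = d - 11 = -11 + d)
(Z(3) + u(-9, -8))² = (1 + (-11 - 8))² = (1 - 19)² = (-18)² = 324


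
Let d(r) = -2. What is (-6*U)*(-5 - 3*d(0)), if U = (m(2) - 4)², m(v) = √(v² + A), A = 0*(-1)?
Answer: -24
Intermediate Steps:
A = 0
m(v) = √(v²) (m(v) = √(v² + 0) = √(v²))
U = 4 (U = (√(2²) - 4)² = (√4 - 4)² = (2 - 4)² = (-2)² = 4)
(-6*U)*(-5 - 3*d(0)) = (-6*4)*(-5 - 3*(-2)) = -24*(-5 + 6) = -24*1 = -24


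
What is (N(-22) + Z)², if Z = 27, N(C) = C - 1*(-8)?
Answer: 169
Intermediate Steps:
N(C) = 8 + C (N(C) = C + 8 = 8 + C)
(N(-22) + Z)² = ((8 - 22) + 27)² = (-14 + 27)² = 13² = 169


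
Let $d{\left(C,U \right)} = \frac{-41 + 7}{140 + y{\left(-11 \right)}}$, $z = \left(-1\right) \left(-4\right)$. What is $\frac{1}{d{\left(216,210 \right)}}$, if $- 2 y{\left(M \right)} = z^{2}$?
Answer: $- \frac{66}{17} \approx -3.8824$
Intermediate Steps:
$z = 4$
$y{\left(M \right)} = -8$ ($y{\left(M \right)} = - \frac{4^{2}}{2} = \left(- \frac{1}{2}\right) 16 = -8$)
$d{\left(C,U \right)} = - \frac{17}{66}$ ($d{\left(C,U \right)} = \frac{-41 + 7}{140 - 8} = - \frac{34}{132} = \left(-34\right) \frac{1}{132} = - \frac{17}{66}$)
$\frac{1}{d{\left(216,210 \right)}} = \frac{1}{- \frac{17}{66}} = - \frac{66}{17}$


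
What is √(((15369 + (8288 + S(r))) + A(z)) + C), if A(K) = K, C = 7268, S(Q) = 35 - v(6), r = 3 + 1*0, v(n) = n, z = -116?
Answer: √30838 ≈ 175.61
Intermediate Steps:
r = 3 (r = 3 + 0 = 3)
S(Q) = 29 (S(Q) = 35 - 1*6 = 35 - 6 = 29)
√(((15369 + (8288 + S(r))) + A(z)) + C) = √(((15369 + (8288 + 29)) - 116) + 7268) = √(((15369 + 8317) - 116) + 7268) = √((23686 - 116) + 7268) = √(23570 + 7268) = √30838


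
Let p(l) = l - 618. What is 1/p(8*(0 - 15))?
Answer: -1/738 ≈ -0.0013550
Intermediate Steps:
p(l) = -618 + l
1/p(8*(0 - 15)) = 1/(-618 + 8*(0 - 15)) = 1/(-618 + 8*(-15)) = 1/(-618 - 120) = 1/(-738) = -1/738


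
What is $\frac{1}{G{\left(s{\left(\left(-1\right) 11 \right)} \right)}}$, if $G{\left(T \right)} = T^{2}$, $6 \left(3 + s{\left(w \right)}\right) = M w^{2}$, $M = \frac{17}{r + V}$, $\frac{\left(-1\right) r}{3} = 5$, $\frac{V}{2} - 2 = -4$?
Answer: $\frac{12996}{5755201} \approx 0.0022581$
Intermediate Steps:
$V = -4$ ($V = 4 + 2 \left(-4\right) = 4 - 8 = -4$)
$r = -15$ ($r = \left(-3\right) 5 = -15$)
$M = - \frac{17}{19}$ ($M = \frac{17}{-15 - 4} = \frac{17}{-19} = 17 \left(- \frac{1}{19}\right) = - \frac{17}{19} \approx -0.89474$)
$s{\left(w \right)} = -3 - \frac{17 w^{2}}{114}$ ($s{\left(w \right)} = -3 + \frac{\left(- \frac{17}{19}\right) w^{2}}{6} = -3 - \frac{17 w^{2}}{114}$)
$\frac{1}{G{\left(s{\left(\left(-1\right) 11 \right)} \right)}} = \frac{1}{\left(-3 - \frac{17 \left(\left(-1\right) 11\right)^{2}}{114}\right)^{2}} = \frac{1}{\left(-3 - \frac{17 \left(-11\right)^{2}}{114}\right)^{2}} = \frac{1}{\left(-3 - \frac{2057}{114}\right)^{2}} = \frac{1}{\left(- \frac{2399}{114}\right)^{2}} = \frac{1}{\frac{5755201}{12996}} = \frac{12996}{5755201}$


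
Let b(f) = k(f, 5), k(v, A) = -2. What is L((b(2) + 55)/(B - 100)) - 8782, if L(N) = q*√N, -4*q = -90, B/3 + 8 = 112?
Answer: -35083/4 ≈ -8770.8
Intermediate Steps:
B = 312 (B = -24 + 3*112 = -24 + 336 = 312)
q = 45/2 (q = -¼*(-90) = 45/2 ≈ 22.500)
b(f) = -2
L(N) = 45*√N/2
L((b(2) + 55)/(B - 100)) - 8782 = 45*√((-2 + 55)/(312 - 100))/2 - 8782 = 45*√(53/212)/2 - 8782 = 45*√(53*(1/212))/2 - 8782 = 45*√(¼)/2 - 8782 = (45/2)*(½) - 8782 = 45/4 - 8782 = -35083/4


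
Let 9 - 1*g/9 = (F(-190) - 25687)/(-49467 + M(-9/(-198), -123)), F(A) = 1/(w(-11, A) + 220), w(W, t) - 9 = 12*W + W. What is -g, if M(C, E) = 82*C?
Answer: -510210531/6684608 ≈ -76.326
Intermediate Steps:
w(W, t) = 9 + 13*W (w(W, t) = 9 + (12*W + W) = 9 + 13*W)
F(A) = 1/86 (F(A) = 1/((9 + 13*(-11)) + 220) = 1/((9 - 143) + 220) = 1/(-134 + 220) = 1/86)
g = 510210531/6684608 (g = 81 - 9*(1/86 - 25687)/(-49467 + 82*(-9/(-198))) = 81 - (-19881729)/(86*(-49467 + 82*(-9*(-1/198)))) = 81 - (-19881729)/(86*(-49467 + 82*(1/22))) = 81 - (-19881729)/(86*(-49467 + 41/11)) = 81 - (-19881729)/(86*(-544096/11)) = 81 - (-19881729)*(-11)/(86*544096) = 81 - 9*3471413/6684608 = 81 - 31242717/6684608 = 510210531/6684608 ≈ 76.326)
-g = -1*510210531/6684608 = -510210531/6684608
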